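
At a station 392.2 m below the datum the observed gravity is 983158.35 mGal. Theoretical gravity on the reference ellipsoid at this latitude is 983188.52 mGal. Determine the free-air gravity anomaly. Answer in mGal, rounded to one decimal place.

-151.2

Free-air correction = 0.3086 × -392.2 = -121.03 mGal
Free-air anomaly = 983158.35 − 983188.52 + (-121.03) = -151.20 mGal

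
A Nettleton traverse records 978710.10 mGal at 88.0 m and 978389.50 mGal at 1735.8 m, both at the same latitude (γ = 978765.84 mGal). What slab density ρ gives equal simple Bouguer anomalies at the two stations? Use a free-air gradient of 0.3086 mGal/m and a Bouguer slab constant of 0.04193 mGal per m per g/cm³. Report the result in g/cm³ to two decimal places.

2.72

Δg_obs = 978389.50 − 978710.10 = -320.60 mGal over Δh = 1735.8 − 88.0 = 1647.8 m
Equal Bouguer anomalies ⇒ Δg_obs + (0.3086 − 0.04193ρ)·Δh = 0
0.3086 − 0.04193ρ = −Δg_obs/Δh = 0.19456
ρ = (0.3086 − 0.19456) / 0.04193 = 2.72 g/cm³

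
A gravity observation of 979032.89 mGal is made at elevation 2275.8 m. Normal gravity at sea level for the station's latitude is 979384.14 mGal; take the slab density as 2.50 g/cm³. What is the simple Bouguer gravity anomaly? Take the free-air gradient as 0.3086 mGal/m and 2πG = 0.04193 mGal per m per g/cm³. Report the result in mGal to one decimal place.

Free-air correction = 0.3086 × 2275.8 = 702.31 mGal
Free-air anomaly = 979032.89 − 979384.14 + (702.31) = 351.06 mGal
Bouguer slab correction = 0.04193 × 2.50 × 2275.8 = 238.56 mGal
Simple Bouguer anomaly = 351.06 − (238.56) = 112.50 mGal

112.5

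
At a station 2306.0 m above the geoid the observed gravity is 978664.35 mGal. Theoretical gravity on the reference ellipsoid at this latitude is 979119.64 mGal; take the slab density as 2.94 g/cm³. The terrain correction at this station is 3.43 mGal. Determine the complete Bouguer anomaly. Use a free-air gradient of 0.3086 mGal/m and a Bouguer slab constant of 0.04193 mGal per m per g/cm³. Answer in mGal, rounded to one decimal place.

-24.5

Free-air correction = 0.3086 × 2306.0 = 711.63 mGal
Free-air anomaly = 978664.35 − 979119.64 + (711.63) = 256.34 mGal
Bouguer slab correction = 0.04193 × 2.94 × 2306.0 = 284.27 mGal
Simple Bouguer anomaly = 256.34 − (284.27) = -27.93 mGal
Complete Bouguer anomaly = -27.93 + 3.43 = -24.50 mGal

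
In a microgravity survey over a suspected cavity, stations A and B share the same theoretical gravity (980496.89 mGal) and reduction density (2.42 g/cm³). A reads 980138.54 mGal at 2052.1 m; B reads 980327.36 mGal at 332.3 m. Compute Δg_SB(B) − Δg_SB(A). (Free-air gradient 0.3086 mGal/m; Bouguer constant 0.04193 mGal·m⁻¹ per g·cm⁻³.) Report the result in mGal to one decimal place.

Δg_SB(A) = 980138.54 − 980496.89 + 0.3086×2052.1 − 0.04193×2.42×2052.1 = 66.70 mGal
Δg_SB(B) = 980327.36 − 980496.89 + 0.3086×332.3 − 0.04193×2.42×332.3 = -100.70 mGal
Difference = -100.70 − (66.70) = -167.40 mGal

-167.4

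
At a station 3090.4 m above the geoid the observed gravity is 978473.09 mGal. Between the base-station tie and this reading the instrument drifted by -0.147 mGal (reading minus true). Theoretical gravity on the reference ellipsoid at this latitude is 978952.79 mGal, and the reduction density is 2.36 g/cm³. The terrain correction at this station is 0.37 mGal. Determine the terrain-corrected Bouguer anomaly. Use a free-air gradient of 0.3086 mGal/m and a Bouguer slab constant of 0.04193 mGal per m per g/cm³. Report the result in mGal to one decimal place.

Drift-corrected reading = 978473.09 − (-0.147) = 978473.237 mGal
Free-air correction = 0.3086 × 3090.4 = 953.70 mGal
Free-air anomaly = 978473.237 − 978952.79 + (953.70) = 474.147 mGal
Bouguer slab correction = 0.04193 × 2.36 × 3090.4 = 305.81 mGal
Simple Bouguer anomaly = 474.147 − (305.81) = 168.337 mGal
Complete Bouguer anomaly = 168.337 + 0.37 = 168.707 mGal

168.7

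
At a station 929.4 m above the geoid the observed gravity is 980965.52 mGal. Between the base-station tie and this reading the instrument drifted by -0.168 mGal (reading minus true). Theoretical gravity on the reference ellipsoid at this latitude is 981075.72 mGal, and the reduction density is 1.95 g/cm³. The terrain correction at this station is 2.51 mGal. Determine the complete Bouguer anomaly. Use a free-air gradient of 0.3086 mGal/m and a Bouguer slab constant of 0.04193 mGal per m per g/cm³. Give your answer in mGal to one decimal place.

103.3

Drift-corrected reading = 980965.52 − (-0.168) = 980965.688 mGal
Free-air correction = 0.3086 × 929.4 = 286.81 mGal
Free-air anomaly = 980965.688 − 981075.72 + (286.81) = 176.778 mGal
Bouguer slab correction = 0.04193 × 1.95 × 929.4 = 75.99 mGal
Simple Bouguer anomaly = 176.778 − (75.99) = 100.788 mGal
Complete Bouguer anomaly = 100.788 + 2.51 = 103.298 mGal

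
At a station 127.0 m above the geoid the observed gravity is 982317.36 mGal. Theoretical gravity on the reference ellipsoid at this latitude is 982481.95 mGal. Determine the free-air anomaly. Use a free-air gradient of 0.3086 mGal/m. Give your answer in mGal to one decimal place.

-125.4

Free-air correction = 0.3086 × 127.0 = 39.19 mGal
Free-air anomaly = 982317.36 − 982481.95 + (39.19) = -125.40 mGal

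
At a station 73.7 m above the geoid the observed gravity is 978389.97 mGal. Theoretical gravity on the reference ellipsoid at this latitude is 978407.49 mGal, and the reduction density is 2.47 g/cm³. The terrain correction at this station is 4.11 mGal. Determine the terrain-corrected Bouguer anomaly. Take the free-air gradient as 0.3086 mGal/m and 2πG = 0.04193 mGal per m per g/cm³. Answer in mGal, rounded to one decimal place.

1.7

Free-air correction = 0.3086 × 73.7 = 22.74 mGal
Free-air anomaly = 978389.97 − 978407.49 + (22.74) = 5.22 mGal
Bouguer slab correction = 0.04193 × 2.47 × 73.7 = 7.63 mGal
Simple Bouguer anomaly = 5.22 − (7.63) = -2.41 mGal
Complete Bouguer anomaly = -2.41 + 4.11 = 1.70 mGal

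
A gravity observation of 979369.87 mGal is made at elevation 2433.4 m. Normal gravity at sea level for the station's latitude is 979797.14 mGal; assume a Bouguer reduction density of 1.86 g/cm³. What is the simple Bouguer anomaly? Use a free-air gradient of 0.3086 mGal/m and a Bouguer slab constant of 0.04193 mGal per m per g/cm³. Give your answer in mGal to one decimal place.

Free-air correction = 0.3086 × 2433.4 = 750.95 mGal
Free-air anomaly = 979369.87 − 979797.14 + (750.95) = 323.68 mGal
Bouguer slab correction = 0.04193 × 1.86 × 2433.4 = 189.78 mGal
Simple Bouguer anomaly = 323.68 − (189.78) = 133.90 mGal

133.9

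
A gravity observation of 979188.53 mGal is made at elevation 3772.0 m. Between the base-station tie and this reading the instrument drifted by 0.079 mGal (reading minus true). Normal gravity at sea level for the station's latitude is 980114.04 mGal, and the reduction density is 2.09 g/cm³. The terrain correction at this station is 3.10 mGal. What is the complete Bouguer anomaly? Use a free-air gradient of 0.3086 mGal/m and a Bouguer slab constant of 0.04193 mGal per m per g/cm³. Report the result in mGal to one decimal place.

-89.0

Drift-corrected reading = 979188.53 − (0.079) = 979188.451 mGal
Free-air correction = 0.3086 × 3772.0 = 1164.04 mGal
Free-air anomaly = 979188.451 − 980114.04 + (1164.04) = 238.451 mGal
Bouguer slab correction = 0.04193 × 2.09 × 3772.0 = 330.55 mGal
Simple Bouguer anomaly = 238.451 − (330.55) = -92.099 mGal
Complete Bouguer anomaly = -92.099 + 3.10 = -88.999 mGal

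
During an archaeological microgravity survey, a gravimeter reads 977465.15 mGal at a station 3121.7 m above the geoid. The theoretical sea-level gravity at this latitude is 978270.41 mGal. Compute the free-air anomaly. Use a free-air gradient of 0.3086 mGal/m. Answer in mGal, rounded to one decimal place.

158.1

Free-air correction = 0.3086 × 3121.7 = 963.36 mGal
Free-air anomaly = 977465.15 − 978270.41 + (963.36) = 158.10 mGal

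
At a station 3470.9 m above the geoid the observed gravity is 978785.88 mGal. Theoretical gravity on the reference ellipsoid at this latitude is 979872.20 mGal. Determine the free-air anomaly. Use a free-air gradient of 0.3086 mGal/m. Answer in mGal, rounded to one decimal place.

-15.2

Free-air correction = 0.3086 × 3470.9 = 1071.12 mGal
Free-air anomaly = 978785.88 − 979872.20 + (1071.12) = -15.20 mGal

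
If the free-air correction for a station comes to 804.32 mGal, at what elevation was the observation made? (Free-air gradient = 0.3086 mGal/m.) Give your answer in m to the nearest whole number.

h = 804.32 / 0.3086 = 2606.35 m

2606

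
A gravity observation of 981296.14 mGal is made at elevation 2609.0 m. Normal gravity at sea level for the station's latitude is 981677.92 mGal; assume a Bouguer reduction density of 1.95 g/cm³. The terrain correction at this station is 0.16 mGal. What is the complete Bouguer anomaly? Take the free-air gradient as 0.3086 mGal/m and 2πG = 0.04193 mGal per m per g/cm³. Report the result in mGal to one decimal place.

210.2

Free-air correction = 0.3086 × 2609.0 = 805.14 mGal
Free-air anomaly = 981296.14 − 981677.92 + (805.14) = 423.36 mGal
Bouguer slab correction = 0.04193 × 1.95 × 2609.0 = 213.32 mGal
Simple Bouguer anomaly = 423.36 − (213.32) = 210.04 mGal
Complete Bouguer anomaly = 210.04 + 0.16 = 210.20 mGal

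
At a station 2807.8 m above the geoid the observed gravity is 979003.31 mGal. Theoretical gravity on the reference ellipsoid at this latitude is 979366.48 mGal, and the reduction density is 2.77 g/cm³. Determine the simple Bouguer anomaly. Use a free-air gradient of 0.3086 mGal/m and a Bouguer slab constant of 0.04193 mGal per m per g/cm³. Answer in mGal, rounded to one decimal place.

Free-air correction = 0.3086 × 2807.8 = 866.49 mGal
Free-air anomaly = 979003.31 − 979366.48 + (866.49) = 503.32 mGal
Bouguer slab correction = 0.04193 × 2.77 × 2807.8 = 326.12 mGal
Simple Bouguer anomaly = 503.32 − (326.12) = 177.20 mGal

177.2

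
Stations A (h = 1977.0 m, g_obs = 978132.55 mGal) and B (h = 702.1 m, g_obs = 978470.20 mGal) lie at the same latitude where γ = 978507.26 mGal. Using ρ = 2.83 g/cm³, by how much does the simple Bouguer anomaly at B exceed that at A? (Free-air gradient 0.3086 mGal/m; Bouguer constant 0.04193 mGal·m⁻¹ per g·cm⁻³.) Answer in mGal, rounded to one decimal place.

95.5

Δg_SB(A) = 978132.55 − 978507.26 + 0.3086×1977.0 − 0.04193×2.83×1977.0 = 0.80 mGal
Δg_SB(B) = 978470.20 − 978507.26 + 0.3086×702.1 − 0.04193×2.83×702.1 = 96.30 mGal
Difference = 96.30 − (0.80) = 95.50 mGal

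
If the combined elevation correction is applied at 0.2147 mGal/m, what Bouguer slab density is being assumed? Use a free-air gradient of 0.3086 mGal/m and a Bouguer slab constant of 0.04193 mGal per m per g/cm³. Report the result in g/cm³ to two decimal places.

0.2147 = 0.3086 − 0.04193 × ρ
ρ = (0.3086 − 0.2147) / 0.04193 = 2.24 g/cm³

2.24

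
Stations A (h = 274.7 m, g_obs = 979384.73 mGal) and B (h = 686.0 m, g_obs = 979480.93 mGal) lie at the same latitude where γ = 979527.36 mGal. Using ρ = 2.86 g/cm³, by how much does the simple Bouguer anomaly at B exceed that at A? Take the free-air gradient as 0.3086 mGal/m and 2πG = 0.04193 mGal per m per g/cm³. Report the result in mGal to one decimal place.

Δg_SB(A) = 979384.73 − 979527.36 + 0.3086×274.7 − 0.04193×2.86×274.7 = -90.80 mGal
Δg_SB(B) = 979480.93 − 979527.36 + 0.3086×686.0 − 0.04193×2.86×686.0 = 83.00 mGal
Difference = 83.00 − (-90.80) = 173.80 mGal

173.8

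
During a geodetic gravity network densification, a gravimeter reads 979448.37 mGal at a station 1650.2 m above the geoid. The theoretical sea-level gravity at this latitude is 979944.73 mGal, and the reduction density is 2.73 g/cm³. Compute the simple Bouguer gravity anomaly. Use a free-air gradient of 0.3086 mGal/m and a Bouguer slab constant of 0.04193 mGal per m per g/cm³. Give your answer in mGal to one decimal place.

Free-air correction = 0.3086 × 1650.2 = 509.25 mGal
Free-air anomaly = 979448.37 − 979944.73 + (509.25) = 12.89 mGal
Bouguer slab correction = 0.04193 × 2.73 × 1650.2 = 188.90 mGal
Simple Bouguer anomaly = 12.89 − (188.90) = -176.01 mGal

-176.0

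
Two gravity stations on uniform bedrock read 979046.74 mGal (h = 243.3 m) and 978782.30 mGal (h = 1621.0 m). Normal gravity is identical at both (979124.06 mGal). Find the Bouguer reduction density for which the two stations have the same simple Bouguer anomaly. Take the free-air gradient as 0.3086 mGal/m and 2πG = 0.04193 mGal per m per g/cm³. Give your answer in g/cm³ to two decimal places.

2.78

Δg_obs = 978782.30 − 979046.74 = -264.44 mGal over Δh = 1621.0 − 243.3 = 1377.7 m
Equal Bouguer anomalies ⇒ Δg_obs + (0.3086 − 0.04193ρ)·Δh = 0
0.3086 − 0.04193ρ = −Δg_obs/Δh = 0.19194
ρ = (0.3086 − 0.19194) / 0.04193 = 2.78 g/cm³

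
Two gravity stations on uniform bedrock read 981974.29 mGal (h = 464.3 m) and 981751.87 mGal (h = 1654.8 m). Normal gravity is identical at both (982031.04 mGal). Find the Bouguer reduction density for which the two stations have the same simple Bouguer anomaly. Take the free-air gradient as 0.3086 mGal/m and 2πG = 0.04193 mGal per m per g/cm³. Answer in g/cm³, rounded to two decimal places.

2.90

Δg_obs = 981751.87 − 981974.29 = -222.42 mGal over Δh = 1654.8 − 464.3 = 1190.5 m
Equal Bouguer anomalies ⇒ Δg_obs + (0.3086 − 0.04193ρ)·Δh = 0
0.3086 − 0.04193ρ = −Δg_obs/Δh = 0.18683
ρ = (0.3086 − 0.18683) / 0.04193 = 2.90 g/cm³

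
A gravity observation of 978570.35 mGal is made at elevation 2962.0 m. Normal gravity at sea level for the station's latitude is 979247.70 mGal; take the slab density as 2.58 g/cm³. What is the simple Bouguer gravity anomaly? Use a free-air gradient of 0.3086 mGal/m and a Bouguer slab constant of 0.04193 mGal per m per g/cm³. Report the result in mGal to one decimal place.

Free-air correction = 0.3086 × 2962.0 = 914.07 mGal
Free-air anomaly = 978570.35 − 979247.70 + (914.07) = 236.72 mGal
Bouguer slab correction = 0.04193 × 2.58 × 2962.0 = 320.43 mGal
Simple Bouguer anomaly = 236.72 − (320.43) = -83.71 mGal

-83.7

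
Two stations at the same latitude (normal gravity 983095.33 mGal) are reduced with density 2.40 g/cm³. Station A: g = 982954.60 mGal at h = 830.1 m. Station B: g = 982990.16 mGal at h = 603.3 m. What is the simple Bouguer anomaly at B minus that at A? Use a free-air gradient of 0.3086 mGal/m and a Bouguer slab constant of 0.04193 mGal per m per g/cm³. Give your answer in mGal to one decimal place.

Δg_SB(A) = 982954.60 − 983095.33 + 0.3086×830.1 − 0.04193×2.40×830.1 = 31.90 mGal
Δg_SB(B) = 982990.16 − 983095.33 + 0.3086×603.3 − 0.04193×2.40×603.3 = 20.30 mGal
Difference = 20.30 − (31.90) = -11.60 mGal

-11.6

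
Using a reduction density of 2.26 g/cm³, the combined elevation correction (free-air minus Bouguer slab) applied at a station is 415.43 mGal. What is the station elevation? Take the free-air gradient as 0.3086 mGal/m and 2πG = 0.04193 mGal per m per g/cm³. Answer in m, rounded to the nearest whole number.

Combined gradient = 0.3086 − 0.04193 × 2.26 = 0.2138382 mGal/m
h = 415.43 / 0.2138382 = 1942.73 m

1943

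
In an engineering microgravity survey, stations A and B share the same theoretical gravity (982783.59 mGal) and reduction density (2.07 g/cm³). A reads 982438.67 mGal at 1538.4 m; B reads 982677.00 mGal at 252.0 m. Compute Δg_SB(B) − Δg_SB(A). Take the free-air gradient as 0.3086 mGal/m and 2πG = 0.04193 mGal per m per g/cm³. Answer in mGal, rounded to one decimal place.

Δg_SB(A) = 982438.67 − 982783.59 + 0.3086×1538.4 − 0.04193×2.07×1538.4 = -3.70 mGal
Δg_SB(B) = 982677.00 − 982783.59 + 0.3086×252.0 − 0.04193×2.07×252.0 = -50.70 mGal
Difference = -50.70 − (-3.70) = -47.00 mGal

-47.0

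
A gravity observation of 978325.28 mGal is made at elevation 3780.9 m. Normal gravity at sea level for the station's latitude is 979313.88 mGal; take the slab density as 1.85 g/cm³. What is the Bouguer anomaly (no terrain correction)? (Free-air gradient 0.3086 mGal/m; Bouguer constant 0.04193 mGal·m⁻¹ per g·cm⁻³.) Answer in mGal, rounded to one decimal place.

Free-air correction = 0.3086 × 3780.9 = 1166.79 mGal
Free-air anomaly = 978325.28 − 979313.88 + (1166.79) = 178.19 mGal
Bouguer slab correction = 0.04193 × 1.85 × 3780.9 = 293.29 mGal
Simple Bouguer anomaly = 178.19 − (293.29) = -115.10 mGal

-115.1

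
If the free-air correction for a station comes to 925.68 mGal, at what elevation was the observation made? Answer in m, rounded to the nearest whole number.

h = 925.68 / 0.3086 = 2999.61 m

3000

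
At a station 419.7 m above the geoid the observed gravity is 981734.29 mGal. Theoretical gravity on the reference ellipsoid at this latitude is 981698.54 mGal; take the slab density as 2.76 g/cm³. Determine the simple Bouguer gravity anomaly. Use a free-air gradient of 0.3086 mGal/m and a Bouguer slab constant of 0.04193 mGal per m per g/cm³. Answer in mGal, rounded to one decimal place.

116.7

Free-air correction = 0.3086 × 419.7 = 129.52 mGal
Free-air anomaly = 981734.29 − 981698.54 + (129.52) = 165.27 mGal
Bouguer slab correction = 0.04193 × 2.76 × 419.7 = 48.57 mGal
Simple Bouguer anomaly = 165.27 − (48.57) = 116.70 mGal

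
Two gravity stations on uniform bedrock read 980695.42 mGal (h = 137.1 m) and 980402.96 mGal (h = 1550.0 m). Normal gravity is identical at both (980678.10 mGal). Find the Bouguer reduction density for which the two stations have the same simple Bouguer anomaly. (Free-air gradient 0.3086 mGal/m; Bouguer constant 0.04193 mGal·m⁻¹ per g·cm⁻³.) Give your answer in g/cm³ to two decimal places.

2.42

Δg_obs = 980402.96 − 980695.42 = -292.46 mGal over Δh = 1550.0 − 137.1 = 1412.9 m
Equal Bouguer anomalies ⇒ Δg_obs + (0.3086 − 0.04193ρ)·Δh = 0
0.3086 − 0.04193ρ = −Δg_obs/Δh = 0.20699
ρ = (0.3086 − 0.20699) / 0.04193 = 2.42 g/cm³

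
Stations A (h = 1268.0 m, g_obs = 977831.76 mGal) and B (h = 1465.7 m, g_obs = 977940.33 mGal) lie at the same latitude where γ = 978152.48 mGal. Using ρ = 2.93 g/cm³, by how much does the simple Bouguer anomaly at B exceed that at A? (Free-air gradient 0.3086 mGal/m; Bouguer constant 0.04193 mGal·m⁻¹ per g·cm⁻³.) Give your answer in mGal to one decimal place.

145.3

Δg_SB(A) = 977831.76 − 978152.48 + 0.3086×1268.0 − 0.04193×2.93×1268.0 = -85.20 mGal
Δg_SB(B) = 977940.33 − 978152.48 + 0.3086×1465.7 − 0.04193×2.93×1465.7 = 60.10 mGal
Difference = 60.10 − (-85.20) = 145.30 mGal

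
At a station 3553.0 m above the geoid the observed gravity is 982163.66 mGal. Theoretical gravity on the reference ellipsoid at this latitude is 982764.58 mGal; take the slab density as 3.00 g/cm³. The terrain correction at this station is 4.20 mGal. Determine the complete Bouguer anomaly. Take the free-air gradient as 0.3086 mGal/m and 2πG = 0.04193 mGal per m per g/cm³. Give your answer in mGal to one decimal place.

52.8

Free-air correction = 0.3086 × 3553.0 = 1096.46 mGal
Free-air anomaly = 982163.66 − 982764.58 + (1096.46) = 495.54 mGal
Bouguer slab correction = 0.04193 × 3.00 × 3553.0 = 446.93 mGal
Simple Bouguer anomaly = 495.54 − (446.93) = 48.61 mGal
Complete Bouguer anomaly = 48.61 + 4.20 = 52.81 mGal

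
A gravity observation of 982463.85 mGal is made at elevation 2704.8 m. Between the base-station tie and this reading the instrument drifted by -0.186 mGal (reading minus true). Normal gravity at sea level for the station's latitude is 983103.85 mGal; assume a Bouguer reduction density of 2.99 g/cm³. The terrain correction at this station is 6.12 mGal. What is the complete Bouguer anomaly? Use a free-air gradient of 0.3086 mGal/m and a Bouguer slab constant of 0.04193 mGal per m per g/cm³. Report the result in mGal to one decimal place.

Drift-corrected reading = 982463.85 − (-0.186) = 982464.036 mGal
Free-air correction = 0.3086 × 2704.8 = 834.70 mGal
Free-air anomaly = 982464.036 − 983103.85 + (834.70) = 194.886 mGal
Bouguer slab correction = 0.04193 × 2.99 × 2704.8 = 339.10 mGal
Simple Bouguer anomaly = 194.886 − (339.10) = -144.214 mGal
Complete Bouguer anomaly = -144.214 + 6.12 = -138.094 mGal

-138.1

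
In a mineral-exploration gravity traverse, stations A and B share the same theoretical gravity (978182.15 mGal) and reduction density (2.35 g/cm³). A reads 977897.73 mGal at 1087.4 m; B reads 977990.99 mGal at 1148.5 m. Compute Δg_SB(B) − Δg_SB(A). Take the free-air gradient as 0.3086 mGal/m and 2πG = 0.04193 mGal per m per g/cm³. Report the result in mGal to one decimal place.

106.1

Δg_SB(A) = 977897.73 − 978182.15 + 0.3086×1087.4 − 0.04193×2.35×1087.4 = -56.00 mGal
Δg_SB(B) = 977990.99 − 978182.15 + 0.3086×1148.5 − 0.04193×2.35×1148.5 = 50.10 mGal
Difference = 50.10 − (-56.00) = 106.10 mGal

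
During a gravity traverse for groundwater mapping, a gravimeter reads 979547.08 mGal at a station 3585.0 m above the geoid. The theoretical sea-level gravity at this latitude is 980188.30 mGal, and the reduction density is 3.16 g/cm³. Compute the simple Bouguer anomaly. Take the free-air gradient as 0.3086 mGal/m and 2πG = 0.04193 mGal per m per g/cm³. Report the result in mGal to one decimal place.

Free-air correction = 0.3086 × 3585.0 = 1106.33 mGal
Free-air anomaly = 979547.08 − 980188.30 + (1106.33) = 465.11 mGal
Bouguer slab correction = 0.04193 × 3.16 × 3585.0 = 475.01 mGal
Simple Bouguer anomaly = 465.11 − (475.01) = -9.90 mGal

-9.9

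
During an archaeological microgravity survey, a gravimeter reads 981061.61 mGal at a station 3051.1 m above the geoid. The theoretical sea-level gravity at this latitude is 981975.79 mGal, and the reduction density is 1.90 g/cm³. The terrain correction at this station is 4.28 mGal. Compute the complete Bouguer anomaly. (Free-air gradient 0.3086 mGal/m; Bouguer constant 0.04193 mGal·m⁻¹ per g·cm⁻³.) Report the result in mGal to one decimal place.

-211.4

Free-air correction = 0.3086 × 3051.1 = 941.57 mGal
Free-air anomaly = 981061.61 − 981975.79 + (941.57) = 27.39 mGal
Bouguer slab correction = 0.04193 × 1.90 × 3051.1 = 243.07 mGal
Simple Bouguer anomaly = 27.39 − (243.07) = -215.68 mGal
Complete Bouguer anomaly = -215.68 + 4.28 = -211.40 mGal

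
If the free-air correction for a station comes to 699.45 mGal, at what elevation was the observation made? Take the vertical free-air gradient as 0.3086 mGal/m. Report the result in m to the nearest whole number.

h = 699.45 / 0.3086 = 2266.53 m

2267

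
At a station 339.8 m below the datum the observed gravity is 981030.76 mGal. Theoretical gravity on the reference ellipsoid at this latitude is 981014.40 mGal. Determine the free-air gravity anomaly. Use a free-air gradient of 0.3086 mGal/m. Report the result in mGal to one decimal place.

Free-air correction = 0.3086 × -339.8 = -104.86 mGal
Free-air anomaly = 981030.76 − 981014.40 + (-104.86) = -88.50 mGal

-88.5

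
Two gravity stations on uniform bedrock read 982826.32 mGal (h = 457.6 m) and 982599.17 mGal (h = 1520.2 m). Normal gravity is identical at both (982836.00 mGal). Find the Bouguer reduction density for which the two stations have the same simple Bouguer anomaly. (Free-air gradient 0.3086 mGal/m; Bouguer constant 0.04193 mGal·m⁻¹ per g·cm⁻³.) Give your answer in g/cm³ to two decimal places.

Δg_obs = 982599.17 − 982826.32 = -227.15 mGal over Δh = 1520.2 − 457.6 = 1062.6 m
Equal Bouguer anomalies ⇒ Δg_obs + (0.3086 − 0.04193ρ)·Δh = 0
0.3086 − 0.04193ρ = −Δg_obs/Δh = 0.21377
ρ = (0.3086 − 0.21377) / 0.04193 = 2.26 g/cm³

2.26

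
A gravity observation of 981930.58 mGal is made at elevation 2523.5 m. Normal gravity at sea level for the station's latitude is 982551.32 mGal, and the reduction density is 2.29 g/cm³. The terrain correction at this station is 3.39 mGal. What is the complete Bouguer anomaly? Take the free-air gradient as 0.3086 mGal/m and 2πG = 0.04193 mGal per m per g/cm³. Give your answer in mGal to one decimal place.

Free-air correction = 0.3086 × 2523.5 = 778.75 mGal
Free-air anomaly = 981930.58 − 982551.32 + (778.75) = 158.01 mGal
Bouguer slab correction = 0.04193 × 2.29 × 2523.5 = 242.31 mGal
Simple Bouguer anomaly = 158.01 − (242.31) = -84.30 mGal
Complete Bouguer anomaly = -84.30 + 3.39 = -80.91 mGal

-80.9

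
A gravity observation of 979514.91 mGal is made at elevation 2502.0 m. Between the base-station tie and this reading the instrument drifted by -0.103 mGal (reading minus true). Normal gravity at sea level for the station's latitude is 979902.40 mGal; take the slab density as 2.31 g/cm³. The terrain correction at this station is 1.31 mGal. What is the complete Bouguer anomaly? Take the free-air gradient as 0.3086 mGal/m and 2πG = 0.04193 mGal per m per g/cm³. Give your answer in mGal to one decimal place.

Drift-corrected reading = 979514.91 − (-0.103) = 979515.013 mGal
Free-air correction = 0.3086 × 2502.0 = 772.12 mGal
Free-air anomaly = 979515.013 − 979902.40 + (772.12) = 384.733 mGal
Bouguer slab correction = 0.04193 × 2.31 × 2502.0 = 242.34 mGal
Simple Bouguer anomaly = 384.733 − (242.34) = 142.393 mGal
Complete Bouguer anomaly = 142.393 + 1.31 = 143.703 mGal

143.7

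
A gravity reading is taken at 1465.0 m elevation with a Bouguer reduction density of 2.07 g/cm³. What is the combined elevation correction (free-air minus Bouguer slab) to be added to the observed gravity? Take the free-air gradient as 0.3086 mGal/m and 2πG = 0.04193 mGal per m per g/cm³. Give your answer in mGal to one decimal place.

324.9

Combined gradient = 0.3086 − 0.04193 × 2.07 = 0.2218049 mGal/m
Combined elevation correction = 0.2218049 × 1465.0 = 324.9 mGal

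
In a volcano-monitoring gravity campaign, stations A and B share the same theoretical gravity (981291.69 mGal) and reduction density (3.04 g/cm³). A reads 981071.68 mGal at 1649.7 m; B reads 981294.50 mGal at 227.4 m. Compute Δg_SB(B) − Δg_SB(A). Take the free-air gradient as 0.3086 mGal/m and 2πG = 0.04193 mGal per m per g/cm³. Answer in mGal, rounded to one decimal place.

Δg_SB(A) = 981071.68 − 981291.69 + 0.3086×1649.7 − 0.04193×3.04×1649.7 = 78.80 mGal
Δg_SB(B) = 981294.50 − 981291.69 + 0.3086×227.4 − 0.04193×3.04×227.4 = 44.00 mGal
Difference = 44.00 − (78.80) = -34.80 mGal

-34.8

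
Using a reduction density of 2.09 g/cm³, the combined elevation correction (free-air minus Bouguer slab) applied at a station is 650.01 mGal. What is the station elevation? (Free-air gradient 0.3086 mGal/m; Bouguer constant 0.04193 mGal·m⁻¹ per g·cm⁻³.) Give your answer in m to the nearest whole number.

2942

Combined gradient = 0.3086 − 0.04193 × 2.09 = 0.2209663 mGal/m
h = 650.01 / 0.2209663 = 2941.67 m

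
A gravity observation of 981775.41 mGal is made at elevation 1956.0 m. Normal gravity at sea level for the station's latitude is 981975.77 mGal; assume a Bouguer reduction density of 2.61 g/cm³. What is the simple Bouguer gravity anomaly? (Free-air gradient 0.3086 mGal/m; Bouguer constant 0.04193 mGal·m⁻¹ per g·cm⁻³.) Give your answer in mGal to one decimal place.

Free-air correction = 0.3086 × 1956.0 = 603.62 mGal
Free-air anomaly = 981775.41 − 981975.77 + (603.62) = 403.26 mGal
Bouguer slab correction = 0.04193 × 2.61 × 1956.0 = 214.06 mGal
Simple Bouguer anomaly = 403.26 − (214.06) = 189.20 mGal

189.2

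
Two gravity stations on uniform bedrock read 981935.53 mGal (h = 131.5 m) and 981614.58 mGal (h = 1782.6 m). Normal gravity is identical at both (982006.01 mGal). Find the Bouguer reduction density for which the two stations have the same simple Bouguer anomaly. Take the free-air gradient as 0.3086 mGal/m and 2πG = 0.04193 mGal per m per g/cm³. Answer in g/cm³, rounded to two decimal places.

Δg_obs = 981614.58 − 981935.53 = -320.95 mGal over Δh = 1782.6 − 131.5 = 1651.1 m
Equal Bouguer anomalies ⇒ Δg_obs + (0.3086 − 0.04193ρ)·Δh = 0
0.3086 − 0.04193ρ = −Δg_obs/Δh = 0.19439
ρ = (0.3086 − 0.19439) / 0.04193 = 2.72 g/cm³

2.72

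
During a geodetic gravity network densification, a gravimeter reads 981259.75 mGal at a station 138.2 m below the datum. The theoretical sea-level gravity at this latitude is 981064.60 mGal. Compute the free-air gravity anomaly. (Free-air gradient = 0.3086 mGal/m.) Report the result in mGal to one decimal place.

Free-air correction = 0.3086 × -138.2 = -42.65 mGal
Free-air anomaly = 981259.75 − 981064.60 + (-42.65) = 152.50 mGal

152.5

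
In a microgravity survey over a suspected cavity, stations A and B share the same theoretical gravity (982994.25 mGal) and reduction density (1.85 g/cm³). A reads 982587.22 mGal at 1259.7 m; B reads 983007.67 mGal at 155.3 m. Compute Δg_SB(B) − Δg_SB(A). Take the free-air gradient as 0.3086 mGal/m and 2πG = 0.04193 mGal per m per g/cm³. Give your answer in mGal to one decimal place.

165.3

Δg_SB(A) = 982587.22 − 982994.25 + 0.3086×1259.7 − 0.04193×1.85×1259.7 = -116.00 mGal
Δg_SB(B) = 983007.67 − 982994.25 + 0.3086×155.3 − 0.04193×1.85×155.3 = 49.30 mGal
Difference = 49.30 − (-116.00) = 165.30 mGal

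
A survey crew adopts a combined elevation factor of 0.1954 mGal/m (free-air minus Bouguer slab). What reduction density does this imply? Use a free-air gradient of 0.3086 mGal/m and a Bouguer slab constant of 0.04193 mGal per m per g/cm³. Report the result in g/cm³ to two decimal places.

0.1954 = 0.3086 − 0.04193 × ρ
ρ = (0.3086 − 0.1954) / 0.04193 = 2.70 g/cm³

2.70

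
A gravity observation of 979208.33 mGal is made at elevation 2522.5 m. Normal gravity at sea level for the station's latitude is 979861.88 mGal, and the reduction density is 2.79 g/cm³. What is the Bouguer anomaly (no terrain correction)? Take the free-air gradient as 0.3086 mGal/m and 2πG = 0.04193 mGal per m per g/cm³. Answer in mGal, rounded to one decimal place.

Free-air correction = 0.3086 × 2522.5 = 778.44 mGal
Free-air anomaly = 979208.33 − 979861.88 + (778.44) = 124.89 mGal
Bouguer slab correction = 0.04193 × 2.79 × 2522.5 = 295.09 mGal
Simple Bouguer anomaly = 124.89 − (295.09) = -170.20 mGal

-170.2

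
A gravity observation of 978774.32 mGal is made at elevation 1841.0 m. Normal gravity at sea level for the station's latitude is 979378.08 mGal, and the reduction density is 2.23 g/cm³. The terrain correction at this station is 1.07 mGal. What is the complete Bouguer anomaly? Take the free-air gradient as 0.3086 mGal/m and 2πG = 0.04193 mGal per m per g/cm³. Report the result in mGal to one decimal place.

Free-air correction = 0.3086 × 1841.0 = 568.13 mGal
Free-air anomaly = 978774.32 − 979378.08 + (568.13) = -35.63 mGal
Bouguer slab correction = 0.04193 × 2.23 × 1841.0 = 172.14 mGal
Simple Bouguer anomaly = -35.63 − (172.14) = -207.77 mGal
Complete Bouguer anomaly = -207.77 + 1.07 = -206.70 mGal

-206.7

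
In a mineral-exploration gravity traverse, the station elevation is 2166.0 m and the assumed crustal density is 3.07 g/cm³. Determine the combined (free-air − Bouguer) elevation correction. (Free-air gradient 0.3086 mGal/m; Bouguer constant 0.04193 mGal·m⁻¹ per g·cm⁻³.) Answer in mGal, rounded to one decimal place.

389.6

Combined gradient = 0.3086 − 0.04193 × 3.07 = 0.1798749 mGal/m
Combined elevation correction = 0.1798749 × 2166.0 = 389.6 mGal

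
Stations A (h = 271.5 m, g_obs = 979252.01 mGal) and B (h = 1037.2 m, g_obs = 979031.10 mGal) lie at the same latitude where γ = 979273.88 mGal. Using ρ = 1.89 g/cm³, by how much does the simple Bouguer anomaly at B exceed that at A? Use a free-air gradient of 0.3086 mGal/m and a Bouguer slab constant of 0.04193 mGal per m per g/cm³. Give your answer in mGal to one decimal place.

Δg_SB(A) = 979252.01 − 979273.88 + 0.3086×271.5 − 0.04193×1.89×271.5 = 40.40 mGal
Δg_SB(B) = 979031.10 − 979273.88 + 0.3086×1037.2 − 0.04193×1.89×1037.2 = -4.90 mGal
Difference = -4.90 − (40.40) = -45.30 mGal

-45.3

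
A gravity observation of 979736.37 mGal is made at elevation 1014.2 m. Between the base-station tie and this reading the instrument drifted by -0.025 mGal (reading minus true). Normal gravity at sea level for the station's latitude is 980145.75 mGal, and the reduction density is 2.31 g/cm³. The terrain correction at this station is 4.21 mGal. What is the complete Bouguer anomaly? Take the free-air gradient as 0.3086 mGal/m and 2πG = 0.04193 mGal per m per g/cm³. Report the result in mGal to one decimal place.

Drift-corrected reading = 979736.37 − (-0.025) = 979736.395 mGal
Free-air correction = 0.3086 × 1014.2 = 312.98 mGal
Free-air anomaly = 979736.395 − 980145.75 + (312.98) = -96.375 mGal
Bouguer slab correction = 0.04193 × 2.31 × 1014.2 = 98.23 mGal
Simple Bouguer anomaly = -96.375 − (98.23) = -194.605 mGal
Complete Bouguer anomaly = -194.605 + 4.21 = -190.395 mGal

-190.4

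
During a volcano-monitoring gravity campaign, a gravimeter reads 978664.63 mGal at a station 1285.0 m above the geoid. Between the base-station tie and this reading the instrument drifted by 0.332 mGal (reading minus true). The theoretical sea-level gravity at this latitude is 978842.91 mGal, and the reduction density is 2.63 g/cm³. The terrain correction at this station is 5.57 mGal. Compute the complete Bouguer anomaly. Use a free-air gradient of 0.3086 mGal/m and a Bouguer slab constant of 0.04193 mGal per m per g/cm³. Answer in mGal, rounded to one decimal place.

81.8

Drift-corrected reading = 978664.63 − (0.332) = 978664.298 mGal
Free-air correction = 0.3086 × 1285.0 = 396.55 mGal
Free-air anomaly = 978664.298 − 978842.91 + (396.55) = 217.938 mGal
Bouguer slab correction = 0.04193 × 2.63 × 1285.0 = 141.70 mGal
Simple Bouguer anomaly = 217.938 − (141.70) = 76.238 mGal
Complete Bouguer anomaly = 76.238 + 5.57 = 81.808 mGal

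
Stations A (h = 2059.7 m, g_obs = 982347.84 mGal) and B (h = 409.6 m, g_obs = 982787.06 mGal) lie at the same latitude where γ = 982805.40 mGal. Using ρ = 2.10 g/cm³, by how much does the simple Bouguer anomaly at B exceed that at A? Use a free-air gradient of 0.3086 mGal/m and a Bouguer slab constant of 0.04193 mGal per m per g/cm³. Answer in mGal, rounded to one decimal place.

Δg_SB(A) = 982347.84 − 982805.40 + 0.3086×2059.7 − 0.04193×2.10×2059.7 = -3.30 mGal
Δg_SB(B) = 982787.06 − 982805.40 + 0.3086×409.6 − 0.04193×2.10×409.6 = 72.00 mGal
Difference = 72.00 − (-3.30) = 75.30 mGal

75.3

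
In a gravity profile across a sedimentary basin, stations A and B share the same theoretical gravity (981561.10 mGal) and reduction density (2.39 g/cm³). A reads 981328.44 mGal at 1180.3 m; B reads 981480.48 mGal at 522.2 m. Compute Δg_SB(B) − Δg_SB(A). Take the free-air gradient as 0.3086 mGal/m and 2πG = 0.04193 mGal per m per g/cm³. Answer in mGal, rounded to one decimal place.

14.9

Δg_SB(A) = 981328.44 − 981561.10 + 0.3086×1180.3 − 0.04193×2.39×1180.3 = 13.30 mGal
Δg_SB(B) = 981480.48 − 981561.10 + 0.3086×522.2 − 0.04193×2.39×522.2 = 28.20 mGal
Difference = 28.20 − (13.30) = 14.90 mGal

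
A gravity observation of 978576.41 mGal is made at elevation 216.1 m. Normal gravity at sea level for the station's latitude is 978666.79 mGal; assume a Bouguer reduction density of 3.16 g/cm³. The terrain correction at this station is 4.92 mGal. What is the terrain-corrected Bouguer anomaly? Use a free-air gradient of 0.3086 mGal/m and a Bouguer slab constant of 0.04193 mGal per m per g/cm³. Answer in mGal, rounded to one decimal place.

Free-air correction = 0.3086 × 216.1 = 66.69 mGal
Free-air anomaly = 978576.41 − 978666.79 + (66.69) = -23.69 mGal
Bouguer slab correction = 0.04193 × 3.16 × 216.1 = 28.63 mGal
Simple Bouguer anomaly = -23.69 − (28.63) = -52.32 mGal
Complete Bouguer anomaly = -52.32 + 4.92 = -47.40 mGal

-47.4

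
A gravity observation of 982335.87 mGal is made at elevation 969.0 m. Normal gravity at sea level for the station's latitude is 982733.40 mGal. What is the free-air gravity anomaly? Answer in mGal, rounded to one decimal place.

-98.5

Free-air correction = 0.3086 × 969.0 = 299.03 mGal
Free-air anomaly = 982335.87 − 982733.40 + (299.03) = -98.50 mGal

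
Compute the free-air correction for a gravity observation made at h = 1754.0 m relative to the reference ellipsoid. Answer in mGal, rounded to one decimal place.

Free-air correction = 0.3086 × 1754.0 = 541.3 mGal

541.3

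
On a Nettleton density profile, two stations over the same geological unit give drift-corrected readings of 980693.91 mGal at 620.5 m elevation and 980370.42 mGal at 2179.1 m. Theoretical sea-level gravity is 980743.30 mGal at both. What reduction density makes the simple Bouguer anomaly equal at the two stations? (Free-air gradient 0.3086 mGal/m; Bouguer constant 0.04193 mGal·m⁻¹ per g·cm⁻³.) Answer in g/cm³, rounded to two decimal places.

2.41

Δg_obs = 980370.42 − 980693.91 = -323.49 mGal over Δh = 2179.1 − 620.5 = 1558.6 m
Equal Bouguer anomalies ⇒ Δg_obs + (0.3086 − 0.04193ρ)·Δh = 0
0.3086 − 0.04193ρ = −Δg_obs/Δh = 0.20755
ρ = (0.3086 − 0.20755) / 0.04193 = 2.41 g/cm³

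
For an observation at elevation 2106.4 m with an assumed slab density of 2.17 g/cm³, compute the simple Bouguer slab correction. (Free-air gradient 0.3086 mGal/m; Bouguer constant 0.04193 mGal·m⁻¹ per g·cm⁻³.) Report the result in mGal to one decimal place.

Bouguer slab correction = 0.04193 × 2.17 × 2106.4 = 191.7 mGal

191.7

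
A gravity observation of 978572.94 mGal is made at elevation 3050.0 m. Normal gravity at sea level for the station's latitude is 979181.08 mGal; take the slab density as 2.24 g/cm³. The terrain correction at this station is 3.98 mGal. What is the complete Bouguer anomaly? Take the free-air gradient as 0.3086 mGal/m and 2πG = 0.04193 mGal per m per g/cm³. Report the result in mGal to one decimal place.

Free-air correction = 0.3086 × 3050.0 = 941.23 mGal
Free-air anomaly = 978572.94 − 979181.08 + (941.23) = 333.09 mGal
Bouguer slab correction = 0.04193 × 2.24 × 3050.0 = 286.47 mGal
Simple Bouguer anomaly = 333.09 − (286.47) = 46.62 mGal
Complete Bouguer anomaly = 46.62 + 3.98 = 50.60 mGal

50.6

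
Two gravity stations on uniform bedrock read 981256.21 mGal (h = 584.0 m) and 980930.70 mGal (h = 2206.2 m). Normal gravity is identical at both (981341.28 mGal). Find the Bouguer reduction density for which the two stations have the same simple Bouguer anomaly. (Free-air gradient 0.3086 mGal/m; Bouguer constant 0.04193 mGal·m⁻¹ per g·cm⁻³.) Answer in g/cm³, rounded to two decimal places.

2.57

Δg_obs = 980930.70 − 981256.21 = -325.51 mGal over Δh = 2206.2 − 584.0 = 1622.2 m
Equal Bouguer anomalies ⇒ Δg_obs + (0.3086 − 0.04193ρ)·Δh = 0
0.3086 − 0.04193ρ = −Δg_obs/Δh = 0.20066
ρ = (0.3086 − 0.20066) / 0.04193 = 2.57 g/cm³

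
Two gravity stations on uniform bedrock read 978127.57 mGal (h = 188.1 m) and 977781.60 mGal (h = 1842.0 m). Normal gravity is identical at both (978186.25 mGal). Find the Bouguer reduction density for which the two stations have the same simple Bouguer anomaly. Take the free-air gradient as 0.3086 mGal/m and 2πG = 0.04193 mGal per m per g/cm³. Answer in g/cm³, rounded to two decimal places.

2.37

Δg_obs = 977781.60 − 978127.57 = -345.97 mGal over Δh = 1842.0 − 188.1 = 1653.9 m
Equal Bouguer anomalies ⇒ Δg_obs + (0.3086 − 0.04193ρ)·Δh = 0
0.3086 − 0.04193ρ = −Δg_obs/Δh = 0.20918
ρ = (0.3086 − 0.20918) / 0.04193 = 2.37 g/cm³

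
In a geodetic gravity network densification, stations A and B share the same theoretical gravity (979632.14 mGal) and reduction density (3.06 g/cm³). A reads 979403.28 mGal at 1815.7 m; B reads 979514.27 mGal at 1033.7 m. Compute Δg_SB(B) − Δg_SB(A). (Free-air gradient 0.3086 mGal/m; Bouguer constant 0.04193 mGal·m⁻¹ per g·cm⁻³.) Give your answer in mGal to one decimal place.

-30.0

Δg_SB(A) = 979403.28 − 979632.14 + 0.3086×1815.7 − 0.04193×3.06×1815.7 = 98.50 mGal
Δg_SB(B) = 979514.27 − 979632.14 + 0.3086×1033.7 − 0.04193×3.06×1033.7 = 68.50 mGal
Difference = 68.50 − (98.50) = -30.00 mGal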